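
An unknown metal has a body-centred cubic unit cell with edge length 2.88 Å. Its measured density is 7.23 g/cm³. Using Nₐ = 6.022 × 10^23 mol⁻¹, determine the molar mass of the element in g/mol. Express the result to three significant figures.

A BCC cell has Z = 2 atoms; a = 2.880 × 10^-8 cm.
M = ρ·N_A·a³/Z = 7.23 × 6.022 × 10²³ × 2.389 × 10^-23 / 2 = 52.0 g/mol.

52.0 g/mol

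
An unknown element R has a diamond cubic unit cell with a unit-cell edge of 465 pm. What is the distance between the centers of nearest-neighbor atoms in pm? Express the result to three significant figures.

In a diamond cubic structure, nearest neighbors lie along the body diagonal with √3·a = 8r; the nearest-neighbor distance equals 2r = 0.4330·a.
d = 0.4330 × 465 = 201 pm.

201 pm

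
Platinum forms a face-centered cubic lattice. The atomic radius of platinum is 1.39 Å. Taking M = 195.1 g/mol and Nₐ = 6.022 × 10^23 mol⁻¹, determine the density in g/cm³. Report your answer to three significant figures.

21.3 g/cm³

In an FCC lattice, atoms touch along the face diagonal, so √2·a = 4r, giving a = 3.932 Å = 3.932 × 10^-8 cm.
With Z = 4, ρ = Z·M/(N_A·a³) = 4 × 195.1 / (6.022 × 10²³ × 6.077 × 10^-23) = 21.33 g/cm³.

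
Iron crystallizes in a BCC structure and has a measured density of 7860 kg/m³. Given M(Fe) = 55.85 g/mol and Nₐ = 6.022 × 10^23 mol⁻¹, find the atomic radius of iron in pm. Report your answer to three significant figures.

For a BCC cell (Z = 2), a³ = Z·M/(N_A·ρ) = 2 × 55.85 / (6.022 × 10²³ × 7.860) = 2.360 × 10^-23 cm³, so a = 2.868 × 10^-8 cm = 286.8 pm.
Atoms touch along the body diagonal, so √3·a = 4r, so r = 0.4330 × a = 124 pm.

124 pm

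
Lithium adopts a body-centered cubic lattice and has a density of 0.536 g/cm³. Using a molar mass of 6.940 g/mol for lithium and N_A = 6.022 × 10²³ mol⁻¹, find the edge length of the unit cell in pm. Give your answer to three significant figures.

350 pm

With Z = 2 atoms per BCC cell, a³ = Z·M/(N_A·ρ) = 2 × 6.940 / (6.022 × 10²³ × 0.5360 g/cm³) = 4.300 × 10^-23 cm³.
a = (4.300 × 10^-23)^(1/3) = 3.503 × 10^-8 cm = 350 pm.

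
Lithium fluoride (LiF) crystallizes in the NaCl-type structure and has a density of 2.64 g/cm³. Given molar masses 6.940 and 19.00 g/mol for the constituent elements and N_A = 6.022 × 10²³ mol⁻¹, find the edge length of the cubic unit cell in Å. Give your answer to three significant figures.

4.03 Å

M(LiF) = 25.94 g/mol; Z = 4 formula units per cell.
a³ = Z·M/(N_A·ρ) = 4 × 25.94 / (6.022 × 10²³ × 2.64) = 6.527 × 10^-23 cm³, so a = 4.026 × 10^-8 cm = 4.03 Å.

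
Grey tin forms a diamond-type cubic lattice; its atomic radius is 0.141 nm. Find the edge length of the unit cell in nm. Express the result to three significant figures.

In a diamond cubic lattice, nearest neighbors lie along the body diagonal with √3·a = 8r.
a = 8r/√3 = 8 × 0.141 / 1.7321 = 0.651 nm.

0.651 nm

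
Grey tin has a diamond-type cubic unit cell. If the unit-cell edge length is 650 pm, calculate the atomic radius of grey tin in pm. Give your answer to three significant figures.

141 pm

In a diamond cubic lattice, nearest neighbors lie along the body diagonal with √3·a = 8r.
r = √3·a/8 = 1.7321 × 650 / 8 = 141 pm.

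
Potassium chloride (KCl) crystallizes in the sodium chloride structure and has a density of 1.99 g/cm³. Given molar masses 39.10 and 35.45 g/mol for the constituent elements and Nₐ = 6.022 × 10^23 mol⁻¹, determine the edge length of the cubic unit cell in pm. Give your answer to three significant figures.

629 pm

M(KCl) = 74.55 g/mol; Z = 4 formula units per cell.
a³ = Z·M/(N_A·ρ) = 4 × 74.55 / (6.022 × 10²³ × 1.99) = 2.488 × 10^-22 cm³, so a = 6.290 × 10^-8 cm = 629 pm.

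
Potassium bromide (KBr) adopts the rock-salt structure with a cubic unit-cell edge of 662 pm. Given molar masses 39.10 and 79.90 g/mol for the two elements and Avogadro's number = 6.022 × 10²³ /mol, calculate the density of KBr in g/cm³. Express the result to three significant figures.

2.72 g/cm³

The rock-salt structure contains Z = 4 formula units per cell; M(KBr) = 39.10 + 79.90 = 119.0 g/mol.
a³ = (6.620 × 10^-8 cm)³ = 2.901 × 10^-22 cm³.
ρ = 4 × 119.0 / (6.022 × 10²³ × 2.901 × 10^-22) = 2.725 g/cm³.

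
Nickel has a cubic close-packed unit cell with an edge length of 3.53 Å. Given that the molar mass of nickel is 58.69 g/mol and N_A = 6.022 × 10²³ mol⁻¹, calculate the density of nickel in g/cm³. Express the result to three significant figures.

An FCC unit cell contains Z = 4 atoms.
Cell volume: a³ = (3.53 Å)³ = (3.530 × 10^-8 cm)³ = 4.399 × 10^-23 cm³.
ρ = Z·M/(N_A·a³) = 4 × 58.69 / (6.022 × 10²³ × 4.399 × 10^-23) = 8.863 g/cm³.

8.86 g/cm³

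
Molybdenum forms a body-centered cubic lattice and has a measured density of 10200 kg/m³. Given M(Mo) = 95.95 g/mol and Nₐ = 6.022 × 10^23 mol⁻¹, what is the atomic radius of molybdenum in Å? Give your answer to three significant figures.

For a BCC cell (Z = 2), a³ = Z·M/(N_A·ρ) = 2 × 95.95 / (6.022 × 10²³ × 10.20) = 3.124 × 10^-23 cm³, so a = 3.150 × 10^-8 cm = 3.150 Å.
Atoms touch along the body diagonal, so √3·a = 4r, so r = 0.4330 × a = 1.36 Å.

1.36 Å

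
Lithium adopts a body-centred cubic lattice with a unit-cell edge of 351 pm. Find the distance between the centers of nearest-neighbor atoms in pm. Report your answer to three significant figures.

304 pm

In a BCC structure, atoms touch along the body diagonal, so √3·a = 4r; the nearest-neighbor distance equals 2r = 0.8660·a.
d = 0.8660 × 351 = 304 pm.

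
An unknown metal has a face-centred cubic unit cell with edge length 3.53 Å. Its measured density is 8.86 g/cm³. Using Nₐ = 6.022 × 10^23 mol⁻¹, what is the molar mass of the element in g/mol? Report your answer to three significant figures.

58.7 g/mol

An FCC cell has Z = 4 atoms; a = 3.530 × 10^-8 cm.
M = ρ·N_A·a³/Z = 8.86 × 6.022 × 10²³ × 4.399 × 10^-23 / 4 = 58.7 g/mol.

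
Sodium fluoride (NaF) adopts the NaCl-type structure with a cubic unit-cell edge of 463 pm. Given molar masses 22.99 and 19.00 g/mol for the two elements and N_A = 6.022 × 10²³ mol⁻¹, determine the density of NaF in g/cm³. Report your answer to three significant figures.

2.81 g/cm³

The NaCl-type structure contains Z = 4 formula units per cell; M(NaF) = 22.99 + 19.00 = 41.99 g/mol.
a³ = (4.630 × 10^-8 cm)³ = 9.925 × 10^-23 cm³.
ρ = 4 × 41.99 / (6.022 × 10²³ × 9.925 × 10^-23) = 2.810 g/cm³.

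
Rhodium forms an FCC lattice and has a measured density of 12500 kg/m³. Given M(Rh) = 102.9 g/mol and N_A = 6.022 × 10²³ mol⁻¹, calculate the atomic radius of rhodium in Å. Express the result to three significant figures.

1.34 Å

For an FCC cell (Z = 4), a³ = Z·M/(N_A·ρ) = 4 × 102.9 / (6.022 × 10²³ × 12.50) = 5.468 × 10^-23 cm³, so a = 3.796 × 10^-8 cm = 3.796 Å.
Atoms touch along the face diagonal, so √2·a = 4r, so r = 0.3536 × a = 1.34 Å.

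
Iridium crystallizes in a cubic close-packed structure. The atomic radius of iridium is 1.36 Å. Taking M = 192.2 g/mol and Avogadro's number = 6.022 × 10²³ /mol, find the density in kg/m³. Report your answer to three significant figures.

In an FCC lattice, atoms touch along the face diagonal, so √2·a = 4r, giving a = 3.847 Å = 3.847 × 10^-8 cm.
With Z = 4, ρ = Z·M/(N_A·a³) = 4 × 192.2 / (6.022 × 10²³ × 5.692 × 10^-23) = 22.43 g/cm³ = 22400 kg/m³.

22400 kg/m³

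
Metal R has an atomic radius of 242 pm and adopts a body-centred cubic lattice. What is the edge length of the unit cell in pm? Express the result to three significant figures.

559 pm

In a BCC lattice, atoms touch along the body diagonal, so √3·a = 4r.
a = 4r/√3 = 4 × 242 / 1.7321 = 559 pm.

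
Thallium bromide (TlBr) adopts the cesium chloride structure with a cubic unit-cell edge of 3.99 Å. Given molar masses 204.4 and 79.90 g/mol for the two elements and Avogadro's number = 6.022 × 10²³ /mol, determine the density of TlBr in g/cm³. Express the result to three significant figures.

The cesium chloride structure contains Z = 1 formula unit per cell; M(TlBr) = 204.4 + 79.90 = 284.3 g/mol.
a³ = (3.990 × 10^-8 cm)³ = 6.352 × 10^-23 cm³.
ρ = 1 × 284.3 / (6.022 × 10²³ × 6.352 × 10^-23) = 7.432 g/cm³.

7.43 g/cm³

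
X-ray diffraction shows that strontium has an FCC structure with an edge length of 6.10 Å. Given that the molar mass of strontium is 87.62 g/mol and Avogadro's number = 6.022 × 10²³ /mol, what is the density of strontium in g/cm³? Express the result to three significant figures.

2.56 g/cm³

An FCC unit cell contains Z = 4 atoms.
Cell volume: a³ = (6.10 Å)³ = (6.100 × 10^-8 cm)³ = 2.270 × 10^-22 cm³.
ρ = Z·M/(N_A·a³) = 4 × 87.62 / (6.022 × 10²³ × 2.270 × 10^-22) = 2.564 g/cm³.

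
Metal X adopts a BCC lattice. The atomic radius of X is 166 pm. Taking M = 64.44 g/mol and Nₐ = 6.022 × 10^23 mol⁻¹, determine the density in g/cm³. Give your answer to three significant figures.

In a BCC lattice, atoms touch along the body diagonal, so √3·a = 4r, giving a = 383.4 pm = 3.834 × 10^-8 cm.
With Z = 2, ρ = Z·M/(N_A·a³) = 2 × 64.44 / (6.022 × 10²³ × 5.634 × 10^-23) = 3.799 g/cm³.

3.80 g/cm³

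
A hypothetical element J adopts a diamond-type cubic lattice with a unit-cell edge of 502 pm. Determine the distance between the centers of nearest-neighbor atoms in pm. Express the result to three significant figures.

217 pm

In a diamond cubic structure, nearest neighbors lie along the body diagonal with √3·a = 8r; the nearest-neighbor distance equals 2r = 0.4330·a.
d = 0.4330 × 502 = 217 pm.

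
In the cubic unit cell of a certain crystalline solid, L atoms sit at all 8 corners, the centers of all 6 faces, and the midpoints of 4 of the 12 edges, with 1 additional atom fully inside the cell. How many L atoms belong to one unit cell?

Corner atoms are shared by 8 cells (1/8 each), face atoms by 2 (1/2 each), edge atoms by 4 (1/4 each), interior atoms are unshared.
Net atoms = 8 × 1/8 + 6 × 1/2 + 4 × 1/4 + 1 = 1 + 3 + 1 + 1 = 6.

6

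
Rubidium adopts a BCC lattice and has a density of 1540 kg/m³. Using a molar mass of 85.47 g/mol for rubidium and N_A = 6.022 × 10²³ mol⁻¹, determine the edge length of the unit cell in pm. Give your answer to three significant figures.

With Z = 2 atoms per BCC cell, a³ = Z·M/(N_A·ρ) = 2 × 85.47 / (6.022 × 10²³ × 1.540 g/cm³) = 1.843 × 10^-22 cm³.
a = (1.843 × 10^-22)^(1/3) = 5.691 × 10^-8 cm = 569 pm.

569 pm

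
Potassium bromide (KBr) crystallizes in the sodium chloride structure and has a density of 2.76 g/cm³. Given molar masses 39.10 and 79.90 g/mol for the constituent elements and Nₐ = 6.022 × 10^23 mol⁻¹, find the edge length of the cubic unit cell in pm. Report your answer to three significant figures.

659 pm

M(KBr) = 119.0 g/mol; Z = 4 formula units per cell.
a³ = Z·M/(N_A·ρ) = 4 × 119.0 / (6.022 × 10²³ × 2.76) = 2.864 × 10^-22 cm³, so a = 6.592 × 10^-8 cm = 659 pm.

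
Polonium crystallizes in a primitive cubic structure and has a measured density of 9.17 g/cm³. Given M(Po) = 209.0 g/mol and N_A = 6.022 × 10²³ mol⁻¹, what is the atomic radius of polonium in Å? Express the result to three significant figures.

1.68 Å

For a simple cubic cell (Z = 1), a³ = Z·M/(N_A·ρ) = 1 × 209.0 / (6.022 × 10²³ × 9.170) = 3.785 × 10^-23 cm³, so a = 3.357 × 10^-8 cm = 3.357 Å.
Atoms touch along the cell edge, so a = 2r, so r = 0.5000 × a = 1.68 Å.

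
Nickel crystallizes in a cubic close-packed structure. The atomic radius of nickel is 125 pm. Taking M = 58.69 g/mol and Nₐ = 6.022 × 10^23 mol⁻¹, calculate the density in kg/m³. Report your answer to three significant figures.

In an FCC lattice, atoms touch along the face diagonal, so √2·a = 4r, giving a = 353.6 pm = 3.536 × 10^-8 cm.
With Z = 4, ρ = Z·M/(N_A·a³) = 4 × 58.69 / (6.022 × 10²³ × 4.419 × 10^-23) = 8.821 g/cm³ = 8820 kg/m³.

8820 kg/m³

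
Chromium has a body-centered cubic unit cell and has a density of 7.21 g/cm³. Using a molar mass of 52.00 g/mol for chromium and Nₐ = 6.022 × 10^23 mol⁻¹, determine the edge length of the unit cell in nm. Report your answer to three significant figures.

0.288 nm

With Z = 2 atoms per BCC cell, a³ = Z·M/(N_A·ρ) = 2 × 52.00 / (6.022 × 10²³ × 7.210 g/cm³) = 2.395 × 10^-23 cm³.
a = (2.395 × 10^-23)^(1/3) = 2.883 × 10^-8 cm = 0.288 nm.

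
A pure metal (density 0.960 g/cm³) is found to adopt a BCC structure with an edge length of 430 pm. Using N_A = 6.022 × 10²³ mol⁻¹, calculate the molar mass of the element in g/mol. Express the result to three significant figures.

A BCC cell has Z = 2 atoms; a = 4.300 × 10^-8 cm.
M = ρ·N_A·a³/Z = 0.960 × 6.022 × 10²³ × 7.951 × 10^-23 / 2 = 23.0 g/mol.

23.0 g/mol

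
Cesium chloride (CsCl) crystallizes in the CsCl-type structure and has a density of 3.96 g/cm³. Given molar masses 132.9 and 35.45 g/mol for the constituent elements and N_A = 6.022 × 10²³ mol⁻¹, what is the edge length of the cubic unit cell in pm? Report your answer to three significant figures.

413 pm

M(CsCl) = 168.35 g/mol; Z = 1 formula unit per cell.
a³ = Z·M/(N_A·ρ) = 1 × 168.35 / (6.022 × 10²³ × 3.96) = 7.060 × 10^-23 cm³, so a = 4.133 × 10^-8 cm = 413 pm.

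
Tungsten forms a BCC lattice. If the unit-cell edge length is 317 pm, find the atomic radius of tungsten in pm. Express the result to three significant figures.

137 pm

In a BCC lattice, atoms touch along the body diagonal, so √3·a = 4r.
r = √3·a/4 = 1.7321 × 317 / 4 = 137 pm.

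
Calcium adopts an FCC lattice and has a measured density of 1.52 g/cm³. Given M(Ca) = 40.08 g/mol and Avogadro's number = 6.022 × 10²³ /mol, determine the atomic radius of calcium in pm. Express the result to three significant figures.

198 pm

For an FCC cell (Z = 4), a³ = Z·M/(N_A·ρ) = 4 × 40.08 / (6.022 × 10²³ × 1.520) = 1.751 × 10^-22 cm³, so a = 5.595 × 10^-8 cm = 559.5 pm.
Atoms touch along the face diagonal, so √2·a = 4r, so r = 0.3536 × a = 198 pm.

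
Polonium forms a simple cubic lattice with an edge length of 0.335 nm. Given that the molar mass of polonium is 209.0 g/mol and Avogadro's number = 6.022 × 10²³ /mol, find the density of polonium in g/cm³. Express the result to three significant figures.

9.23 g/cm³

A simple cubic unit cell contains Z = 1 atom.
Cell volume: a³ = (0.335 nm)³ = (3.350 × 10^-8 cm)³ = 3.760 × 10^-23 cm³.
ρ = Z·M/(N_A·a³) = 1 × 209.0 / (6.022 × 10²³ × 3.760 × 10^-23) = 9.231 g/cm³.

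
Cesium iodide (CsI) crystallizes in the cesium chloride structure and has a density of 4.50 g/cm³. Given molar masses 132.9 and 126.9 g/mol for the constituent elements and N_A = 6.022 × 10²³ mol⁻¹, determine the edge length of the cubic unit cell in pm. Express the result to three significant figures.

M(CsI) = 259.8 g/mol; Z = 1 formula unit per cell.
a³ = Z·M/(N_A·ρ) = 1 × 259.8 / (6.022 × 10²³ × 4.50) = 9.587 × 10^-23 cm³, so a = 4.577 × 10^-8 cm = 458 pm.

458 pm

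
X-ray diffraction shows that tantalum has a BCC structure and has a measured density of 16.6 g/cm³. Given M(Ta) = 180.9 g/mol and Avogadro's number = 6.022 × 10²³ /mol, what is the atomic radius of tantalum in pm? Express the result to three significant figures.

143 pm

For a BCC cell (Z = 2), a³ = Z·M/(N_A·ρ) = 2 × 180.9 / (6.022 × 10²³ × 16.60) = 3.619 × 10^-23 cm³, so a = 3.308 × 10^-8 cm = 330.8 pm.
Atoms touch along the body diagonal, so √3·a = 4r, so r = 0.4330 × a = 143 pm.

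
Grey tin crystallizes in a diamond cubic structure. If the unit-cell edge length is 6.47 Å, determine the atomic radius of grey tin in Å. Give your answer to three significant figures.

In a diamond cubic lattice, nearest neighbors lie along the body diagonal with √3·a = 8r.
r = √3·a/8 = 1.7321 × 6.47 / 8 = 1.40 Å.

1.40 Å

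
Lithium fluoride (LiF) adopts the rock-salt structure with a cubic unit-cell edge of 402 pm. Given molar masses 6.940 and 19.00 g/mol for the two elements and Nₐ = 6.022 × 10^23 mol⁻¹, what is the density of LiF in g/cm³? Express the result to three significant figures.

2.65 g/cm³

The rock-salt structure contains Z = 4 formula units per cell; M(LiF) = 6.940 + 19.00 = 25.94 g/mol.
a³ = (4.020 × 10^-8 cm)³ = 6.496 × 10^-23 cm³.
ρ = 4 × 25.94 / (6.022 × 10²³ × 6.496 × 10^-23) = 2.652 g/cm³.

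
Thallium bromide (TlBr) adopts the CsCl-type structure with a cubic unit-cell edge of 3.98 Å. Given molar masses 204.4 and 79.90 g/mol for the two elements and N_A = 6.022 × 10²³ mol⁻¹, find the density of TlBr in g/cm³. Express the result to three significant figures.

7.49 g/cm³

The CsCl-type structure contains Z = 1 formula unit per cell; M(TlBr) = 204.4 + 79.90 = 284.3 g/mol.
a³ = (3.980 × 10^-8 cm)³ = 6.304 × 10^-23 cm³.
ρ = 1 × 284.3 / (6.022 × 10²³ × 6.304 × 10^-23) = 7.488 g/cm³.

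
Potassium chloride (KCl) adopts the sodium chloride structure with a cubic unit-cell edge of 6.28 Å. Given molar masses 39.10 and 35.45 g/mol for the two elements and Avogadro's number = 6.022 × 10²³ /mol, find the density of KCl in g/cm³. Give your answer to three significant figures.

The sodium chloride structure contains Z = 4 formula units per cell; M(KCl) = 39.10 + 35.45 = 74.55 g/mol.
a³ = (6.280 × 10^-8 cm)³ = 2.477 × 10^-22 cm³.
ρ = 4 × 74.55 / (6.022 × 10²³ × 2.477 × 10^-22) = 1.999 g/cm³.

2.00 g/cm³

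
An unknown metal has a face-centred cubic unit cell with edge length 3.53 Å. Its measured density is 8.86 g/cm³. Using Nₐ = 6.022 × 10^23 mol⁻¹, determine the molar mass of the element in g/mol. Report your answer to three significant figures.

58.7 g/mol

An FCC cell has Z = 4 atoms; a = 3.530 × 10^-8 cm.
M = ρ·N_A·a³/Z = 8.86 × 6.022 × 10²³ × 4.399 × 10^-23 / 4 = 58.7 g/mol.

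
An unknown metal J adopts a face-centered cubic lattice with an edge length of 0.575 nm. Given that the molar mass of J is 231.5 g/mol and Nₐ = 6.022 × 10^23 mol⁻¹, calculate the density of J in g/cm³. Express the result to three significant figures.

8.09 g/cm³

An FCC unit cell contains Z = 4 atoms.
Cell volume: a³ = (0.575 nm)³ = (5.750 × 10^-8 cm)³ = 1.901 × 10^-22 cm³.
ρ = Z·M/(N_A·a³) = 4 × 231.5 / (6.022 × 10²³ × 1.901 × 10^-22) = 8.088 g/cm³.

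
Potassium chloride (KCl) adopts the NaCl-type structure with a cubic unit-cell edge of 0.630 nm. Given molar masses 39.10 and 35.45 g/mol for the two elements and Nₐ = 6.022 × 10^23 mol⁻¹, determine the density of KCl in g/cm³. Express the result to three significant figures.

1.98 g/cm³

The NaCl-type structure contains Z = 4 formula units per cell; M(KCl) = 39.10 + 35.45 = 74.55 g/mol.
a³ = (6.300 × 10^-8 cm)³ = 2.500 × 10^-22 cm³.
ρ = 4 × 74.55 / (6.022 × 10²³ × 2.500 × 10^-22) = 1.980 g/cm³.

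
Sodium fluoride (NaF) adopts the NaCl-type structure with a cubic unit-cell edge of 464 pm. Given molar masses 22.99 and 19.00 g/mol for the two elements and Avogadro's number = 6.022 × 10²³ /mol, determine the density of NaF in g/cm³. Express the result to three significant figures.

The NaCl-type structure contains Z = 4 formula units per cell; M(NaF) = 22.99 + 19.00 = 41.99 g/mol.
a³ = (4.640 × 10^-8 cm)³ = 9.990 × 10^-23 cm³.
ρ = 4 × 41.99 / (6.022 × 10²³ × 9.990 × 10^-23) = 2.792 g/cm³.

2.79 g/cm³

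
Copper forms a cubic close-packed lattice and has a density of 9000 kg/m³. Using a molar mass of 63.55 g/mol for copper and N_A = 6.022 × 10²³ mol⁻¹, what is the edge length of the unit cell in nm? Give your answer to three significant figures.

0.361 nm

With Z = 4 atoms per FCC cell, a³ = Z·M/(N_A·ρ) = 4 × 63.55 / (6.022 × 10²³ × 9.000 g/cm³) = 4.690 × 10^-23 cm³.
a = (4.690 × 10^-23)^(1/3) = 3.606 × 10^-8 cm = 0.361 nm.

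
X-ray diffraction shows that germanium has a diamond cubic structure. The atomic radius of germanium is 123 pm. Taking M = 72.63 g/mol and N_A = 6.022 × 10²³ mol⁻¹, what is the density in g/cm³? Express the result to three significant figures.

In a diamond cubic lattice, nearest neighbors lie along the body diagonal with √3·a = 8r, giving a = 568.1 pm = 5.681 × 10^-8 cm.
With Z = 8, ρ = Z·M/(N_A·a³) = 8 × 72.63 / (6.022 × 10²³ × 1.834 × 10^-22) = 5.262 g/cm³.

5.26 g/cm³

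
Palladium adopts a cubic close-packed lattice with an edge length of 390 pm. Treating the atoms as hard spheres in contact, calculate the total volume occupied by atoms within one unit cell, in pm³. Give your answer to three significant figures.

In an FCC lattice atoms touch along the face diagonal, so √2·a = 4r, so r = 0.3536a = 137.9 pm.
V_atoms = Z × (4/3)πr³ = 4 × (4/3)π × (137.9)³ = 4.39 × 10^7 pm³.

4.39 × 10^7 pm³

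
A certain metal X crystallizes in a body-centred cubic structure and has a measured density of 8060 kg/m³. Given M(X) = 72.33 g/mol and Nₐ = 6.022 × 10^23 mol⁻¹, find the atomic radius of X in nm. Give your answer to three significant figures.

0.134 nm

For a BCC cell (Z = 2), a³ = Z·M/(N_A·ρ) = 2 × 72.33 / (6.022 × 10²³ × 8.060) = 2.980 × 10^-23 cm³, so a = 3.100 × 10^-8 cm = 0.3100 nm.
Atoms touch along the body diagonal, so √3·a = 4r, so r = 0.4330 × a = 0.134 nm.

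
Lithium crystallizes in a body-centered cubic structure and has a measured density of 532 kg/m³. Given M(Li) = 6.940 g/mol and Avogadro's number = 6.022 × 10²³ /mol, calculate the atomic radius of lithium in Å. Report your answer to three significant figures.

1.52 Å

For a BCC cell (Z = 2), a³ = Z·M/(N_A·ρ) = 2 × 6.940 / (6.022 × 10²³ × 0.5320) = 4.332 × 10^-23 cm³, so a = 3.512 × 10^-8 cm = 3.512 Å.
Atoms touch along the body diagonal, so √3·a = 4r, so r = 0.4330 × a = 1.52 Å.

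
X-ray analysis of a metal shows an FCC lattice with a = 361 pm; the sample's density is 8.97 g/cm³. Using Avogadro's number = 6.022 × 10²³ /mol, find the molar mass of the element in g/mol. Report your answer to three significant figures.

An FCC cell has Z = 4 atoms; a = 3.610 × 10^-8 cm.
M = ρ·N_A·a³/Z = 8.97 × 6.022 × 10²³ × 4.705 × 10^-23 / 4 = 63.5 g/mol.

63.5 g/mol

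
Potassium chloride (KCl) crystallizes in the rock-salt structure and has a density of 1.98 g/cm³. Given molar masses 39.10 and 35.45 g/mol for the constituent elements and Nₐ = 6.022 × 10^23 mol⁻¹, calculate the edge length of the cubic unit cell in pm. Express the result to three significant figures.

M(KCl) = 74.55 g/mol; Z = 4 formula units per cell.
a³ = Z·M/(N_A·ρ) = 4 × 74.55 / (6.022 × 10²³ × 1.98) = 2.501 × 10^-22 cm³, so a = 6.300 × 10^-8 cm = 630 pm.

630 pm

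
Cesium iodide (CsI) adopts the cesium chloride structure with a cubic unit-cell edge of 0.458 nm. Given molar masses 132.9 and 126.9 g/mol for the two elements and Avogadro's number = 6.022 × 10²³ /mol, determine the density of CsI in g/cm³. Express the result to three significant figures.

4.49 g/cm³

The cesium chloride structure contains Z = 1 formula unit per cell; M(CsI) = 132.9 + 126.9 = 259.8 g/mol.
a³ = (4.580 × 10^-8 cm)³ = 9.607 × 10^-23 cm³.
ρ = 1 × 259.8 / (6.022 × 10²³ × 9.607 × 10^-23) = 4.491 g/cm³.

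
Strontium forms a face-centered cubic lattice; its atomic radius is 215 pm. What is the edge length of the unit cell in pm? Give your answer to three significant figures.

In an FCC lattice, atoms touch along the face diagonal, so √2·a = 4r.
a = 4r/√2 = 4 × 215 / 1.4142 = 608 pm.

608 pm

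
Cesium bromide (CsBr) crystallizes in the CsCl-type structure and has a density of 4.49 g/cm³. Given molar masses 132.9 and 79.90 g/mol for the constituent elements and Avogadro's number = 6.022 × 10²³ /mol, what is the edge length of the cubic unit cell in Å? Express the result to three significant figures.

M(CsBr) = 212.8 g/mol; Z = 1 formula unit per cell.
a³ = Z·M/(N_A·ρ) = 1 × 212.8 / (6.022 × 10²³ × 4.49) = 7.870 × 10^-23 cm³, so a = 4.285 × 10^-8 cm = 4.29 Å.

4.29 Å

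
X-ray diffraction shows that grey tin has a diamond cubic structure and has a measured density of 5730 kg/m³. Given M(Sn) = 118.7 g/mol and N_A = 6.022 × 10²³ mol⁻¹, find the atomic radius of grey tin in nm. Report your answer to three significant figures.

0.141 nm

For a diamond cubic cell (Z = 8), a³ = Z·M/(N_A·ρ) = 8 × 118.7 / (6.022 × 10²³ × 5.730) = 2.752 × 10^-22 cm³, so a = 6.505 × 10^-8 cm = 0.6505 nm.
Nearest neighbors lie along the body diagonal with √3·a = 8r, so r = 0.2165 × a = 0.141 nm.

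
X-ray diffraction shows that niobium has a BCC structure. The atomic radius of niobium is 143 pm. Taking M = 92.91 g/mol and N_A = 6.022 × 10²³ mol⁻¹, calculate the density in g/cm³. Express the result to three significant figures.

In a BCC lattice, atoms touch along the body diagonal, so √3·a = 4r, giving a = 330.2 pm = 3.302 × 10^-8 cm.
With Z = 2, ρ = Z·M/(N_A·a³) = 2 × 92.91 / (6.022 × 10²³ × 3.602 × 10^-23) = 8.567 g/cm³.

8.57 g/cm³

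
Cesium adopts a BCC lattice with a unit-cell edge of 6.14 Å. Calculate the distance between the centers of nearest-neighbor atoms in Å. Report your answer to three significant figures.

5.32 Å

In a BCC structure, atoms touch along the body diagonal, so √3·a = 4r; the nearest-neighbor distance equals 2r = 0.8660·a.
d = 0.8660 × 6.14 = 5.32 Å.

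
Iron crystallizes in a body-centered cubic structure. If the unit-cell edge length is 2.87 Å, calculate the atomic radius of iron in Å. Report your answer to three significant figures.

1.24 Å

In a BCC lattice, atoms touch along the body diagonal, so √3·a = 4r.
r = √3·a/4 = 1.7321 × 2.87 / 4 = 1.24 Å.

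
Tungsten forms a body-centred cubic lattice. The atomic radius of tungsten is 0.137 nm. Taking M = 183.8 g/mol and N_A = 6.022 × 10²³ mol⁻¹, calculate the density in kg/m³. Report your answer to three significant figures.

19300 kg/m³

In a BCC lattice, atoms touch along the body diagonal, so √3·a = 4r, giving a = 0.3164 nm = 3.164 × 10^-8 cm.
With Z = 2, ρ = Z·M/(N_A·a³) = 2 × 183.8 / (6.022 × 10²³ × 3.167 × 10^-23) = 19.27 g/cm³ = 19300 kg/m³.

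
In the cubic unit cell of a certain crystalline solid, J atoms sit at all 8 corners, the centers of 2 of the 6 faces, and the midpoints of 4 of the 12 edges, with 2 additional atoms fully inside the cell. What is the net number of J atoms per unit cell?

5

Corner atoms are shared by 8 cells (1/8 each), face atoms by 2 (1/2 each), edge atoms by 4 (1/4 each), interior atoms are unshared.
Net atoms = 8 × 1/8 + 2 × 1/2 + 4 × 1/4 + 2 = 1 + 1 + 1 + 2 = 5.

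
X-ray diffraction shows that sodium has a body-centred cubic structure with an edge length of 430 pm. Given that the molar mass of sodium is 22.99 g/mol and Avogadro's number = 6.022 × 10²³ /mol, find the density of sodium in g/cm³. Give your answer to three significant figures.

A BCC unit cell contains Z = 2 atoms.
Cell volume: a³ = (430 pm)³ = (4.300 × 10^-8 cm)³ = 7.951 × 10^-23 cm³.
ρ = Z·M/(N_A·a³) = 2 × 22.99 / (6.022 × 10²³ × 7.951 × 10^-23) = 0.9603 g/cm³.

0.960 g/cm³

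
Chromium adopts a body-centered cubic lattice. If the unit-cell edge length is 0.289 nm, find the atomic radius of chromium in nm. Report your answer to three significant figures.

In a BCC lattice, atoms touch along the body diagonal, so √3·a = 4r.
r = √3·a/4 = 1.7321 × 0.289 / 4 = 0.125 nm.

0.125 nm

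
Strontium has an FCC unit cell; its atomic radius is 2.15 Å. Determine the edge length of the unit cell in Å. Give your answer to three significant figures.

In an FCC lattice, atoms touch along the face diagonal, so √2·a = 4r.
a = 4r/√2 = 4 × 2.15 / 1.4142 = 6.08 Å.

6.08 Å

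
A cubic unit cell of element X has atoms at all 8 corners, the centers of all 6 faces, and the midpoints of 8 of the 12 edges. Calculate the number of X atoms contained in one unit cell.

Corner atoms are shared by 8 cells (1/8 each), face atoms by 2 (1/2 each), edge atoms by 4 (1/4 each).
Net atoms = 8 × 1/8 + 6 × 1/2 + 8 × 1/4 = 1 + 3 + 2 = 6.

6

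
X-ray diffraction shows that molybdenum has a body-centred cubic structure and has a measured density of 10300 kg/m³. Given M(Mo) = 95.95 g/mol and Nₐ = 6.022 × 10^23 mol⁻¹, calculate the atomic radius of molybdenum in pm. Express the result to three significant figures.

136 pm

For a BCC cell (Z = 2), a³ = Z·M/(N_A·ρ) = 2 × 95.95 / (6.022 × 10²³ × 10.30) = 3.094 × 10^-23 cm³, so a = 3.139 × 10^-8 cm = 313.9 pm.
Atoms touch along the body diagonal, so √3·a = 4r, so r = 0.4330 × a = 136 pm.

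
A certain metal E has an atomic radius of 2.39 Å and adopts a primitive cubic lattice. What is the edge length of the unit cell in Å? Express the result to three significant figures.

In a simple cubic lattice, atoms touch along the cell edge, so a = 2r.
a = 2r = 2 × 2.39 = 4.78 Å.

4.78 Å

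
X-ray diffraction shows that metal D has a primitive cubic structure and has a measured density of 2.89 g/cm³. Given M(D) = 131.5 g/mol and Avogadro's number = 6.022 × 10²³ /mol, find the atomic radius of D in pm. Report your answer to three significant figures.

211 pm

For a simple cubic cell (Z = 1), a³ = Z·M/(N_A·ρ) = 1 × 131.5 / (6.022 × 10²³ × 2.890) = 7.556 × 10^-23 cm³, so a = 4.228 × 10^-8 cm = 422.8 pm.
Atoms touch along the cell edge, so a = 2r, so r = 0.5000 × a = 211 pm.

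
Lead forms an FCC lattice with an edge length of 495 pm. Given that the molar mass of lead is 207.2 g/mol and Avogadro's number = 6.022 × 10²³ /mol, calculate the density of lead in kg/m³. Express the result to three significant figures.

11300 kg/m³

An FCC unit cell contains Z = 4 atoms.
Cell volume: a³ = (495 pm)³ = (4.950 × 10^-8 cm)³ = 1.213 × 10^-22 cm³.
ρ = Z·M/(N_A·a³) = 4 × 207.2 / (6.022 × 10²³ × 1.213 × 10^-22) = 11.35 g/cm³ = 11300 kg/m³.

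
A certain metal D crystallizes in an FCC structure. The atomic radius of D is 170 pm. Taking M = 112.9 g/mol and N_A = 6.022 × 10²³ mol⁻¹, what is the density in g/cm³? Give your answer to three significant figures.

In an FCC lattice, atoms touch along the face diagonal, so √2·a = 4r, giving a = 480.8 pm = 4.808 × 10^-8 cm.
With Z = 4, ρ = Z·M/(N_A·a³) = 4 × 112.9 / (6.022 × 10²³ × 1.112 × 10^-22) = 6.746 g/cm³.

6.75 g/cm³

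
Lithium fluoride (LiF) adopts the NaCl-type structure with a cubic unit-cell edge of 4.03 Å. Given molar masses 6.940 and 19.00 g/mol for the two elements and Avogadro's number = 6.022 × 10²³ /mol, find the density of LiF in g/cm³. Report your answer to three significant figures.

2.63 g/cm³

The NaCl-type structure contains Z = 4 formula units per cell; M(LiF) = 6.940 + 19.00 = 25.94 g/mol.
a³ = (4.030 × 10^-8 cm)³ = 6.545 × 10^-23 cm³.
ρ = 4 × 25.94 / (6.022 × 10²³ × 6.545 × 10^-23) = 2.633 g/cm³.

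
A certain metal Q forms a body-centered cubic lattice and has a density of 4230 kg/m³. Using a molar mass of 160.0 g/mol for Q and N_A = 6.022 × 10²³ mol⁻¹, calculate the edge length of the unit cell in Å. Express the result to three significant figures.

With Z = 2 atoms per BCC cell, a³ = Z·M/(N_A·ρ) = 2 × 160.0 / (6.022 × 10²³ × 4.230 g/cm³) = 1.256 × 10^-22 cm³.
a = (1.256 × 10^-22)^(1/3) = 5.008 × 10^-8 cm = 5.01 Å.

5.01 Å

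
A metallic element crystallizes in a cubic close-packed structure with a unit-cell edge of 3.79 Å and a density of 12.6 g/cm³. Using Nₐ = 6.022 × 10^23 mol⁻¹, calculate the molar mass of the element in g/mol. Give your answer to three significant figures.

103 g/mol

An FCC cell has Z = 4 atoms; a = 3.790 × 10^-8 cm.
M = ρ·N_A·a³/Z = 12.6 × 6.022 × 10²³ × 5.444 × 10^-23 / 4 = 103 g/mol.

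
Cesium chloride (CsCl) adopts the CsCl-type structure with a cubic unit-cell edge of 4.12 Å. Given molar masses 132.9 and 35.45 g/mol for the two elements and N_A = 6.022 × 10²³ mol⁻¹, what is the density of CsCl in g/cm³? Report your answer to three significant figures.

The CsCl-type structure contains Z = 1 formula unit per cell; M(CsCl) = 132.9 + 35.45 = 168.35 g/mol.
a³ = (4.120 × 10^-8 cm)³ = 6.993 × 10^-23 cm³.
ρ = 1 × 168.35 / (6.022 × 10²³ × 6.993 × 10^-23) = 3.997 g/cm³.

4.00 g/cm³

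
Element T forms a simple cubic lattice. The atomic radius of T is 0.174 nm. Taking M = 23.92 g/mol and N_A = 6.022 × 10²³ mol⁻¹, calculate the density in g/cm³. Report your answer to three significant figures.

In a simple cubic lattice, atoms touch along the cell edge, so a = 2r, giving a = 0.3480 nm = 3.480 × 10^-8 cm.
With Z = 1, ρ = Z·M/(N_A·a³) = 1 × 23.92 / (6.022 × 10²³ × 4.214 × 10^-23) = 0.9425 g/cm³.

0.943 g/cm³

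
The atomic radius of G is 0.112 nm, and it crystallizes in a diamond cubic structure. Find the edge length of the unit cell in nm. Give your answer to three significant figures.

0.517 nm

In a diamond cubic lattice, nearest neighbors lie along the body diagonal with √3·a = 8r.
a = 8r/√3 = 8 × 0.112 / 1.7321 = 0.517 nm.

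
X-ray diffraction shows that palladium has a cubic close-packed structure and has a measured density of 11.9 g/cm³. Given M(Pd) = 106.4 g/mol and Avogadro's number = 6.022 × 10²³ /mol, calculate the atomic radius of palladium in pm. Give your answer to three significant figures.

For an FCC cell (Z = 4), a³ = Z·M/(N_A·ρ) = 4 × 106.4 / (6.022 × 10²³ × 11.90) = 5.939 × 10^-23 cm³, so a = 3.902 × 10^-8 cm = 390.2 pm.
Atoms touch along the face diagonal, so √2·a = 4r, so r = 0.3536 × a = 138 pm.

138 pm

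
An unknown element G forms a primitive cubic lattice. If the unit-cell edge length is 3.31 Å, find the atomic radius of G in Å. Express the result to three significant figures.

In a simple cubic lattice, atoms touch along the cell edge, so a = 2r.
r = a/2 = 3.31/2 = 1.66 Å.

1.66 Å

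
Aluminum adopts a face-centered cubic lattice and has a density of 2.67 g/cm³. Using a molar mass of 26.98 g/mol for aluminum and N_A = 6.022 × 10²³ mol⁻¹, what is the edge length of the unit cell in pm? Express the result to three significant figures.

406 pm

With Z = 4 atoms per FCC cell, a³ = Z·M/(N_A·ρ) = 4 × 26.98 / (6.022 × 10²³ × 2.670 g/cm³) = 6.712 × 10^-23 cm³.
a = (6.712 × 10^-23)^(1/3) = 4.064 × 10^-8 cm = 406 pm.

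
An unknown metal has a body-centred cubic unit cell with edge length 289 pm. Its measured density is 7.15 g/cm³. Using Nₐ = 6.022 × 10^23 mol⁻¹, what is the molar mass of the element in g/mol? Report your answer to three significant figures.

A BCC cell has Z = 2 atoms; a = 2.890 × 10^-8 cm.
M = ρ·N_A·a³/Z = 7.15 × 6.022 × 10²³ × 2.414 × 10^-23 / 2 = 52.0 g/mol.

52.0 g/mol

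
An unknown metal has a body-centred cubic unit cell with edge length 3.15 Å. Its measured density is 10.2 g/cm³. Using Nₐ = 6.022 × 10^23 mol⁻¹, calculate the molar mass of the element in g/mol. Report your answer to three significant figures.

A BCC cell has Z = 2 atoms; a = 3.150 × 10^-8 cm.
M = ρ·N_A·a³/Z = 10.2 × 6.022 × 10²³ × 3.126 × 10^-23 / 2 = 96.0 g/mol.

96.0 g/mol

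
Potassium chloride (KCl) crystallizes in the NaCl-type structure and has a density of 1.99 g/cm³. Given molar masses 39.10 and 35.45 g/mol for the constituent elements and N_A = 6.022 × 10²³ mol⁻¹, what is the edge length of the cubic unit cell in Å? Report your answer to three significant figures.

6.29 Å

M(KCl) = 74.55 g/mol; Z = 4 formula units per cell.
a³ = Z·M/(N_A·ρ) = 4 × 74.55 / (6.022 × 10²³ × 1.99) = 2.488 × 10^-22 cm³, so a = 6.290 × 10^-8 cm = 6.29 Å.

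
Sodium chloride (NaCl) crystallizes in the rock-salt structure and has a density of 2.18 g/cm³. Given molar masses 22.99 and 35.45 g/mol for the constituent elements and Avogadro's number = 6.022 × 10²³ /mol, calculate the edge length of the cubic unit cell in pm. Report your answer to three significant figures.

563 pm

M(NaCl) = 58.44 g/mol; Z = 4 formula units per cell.
a³ = Z·M/(N_A·ρ) = 4 × 58.44 / (6.022 × 10²³ × 2.18) = 1.781 × 10^-22 cm³, so a = 5.626 × 10^-8 cm = 563 pm.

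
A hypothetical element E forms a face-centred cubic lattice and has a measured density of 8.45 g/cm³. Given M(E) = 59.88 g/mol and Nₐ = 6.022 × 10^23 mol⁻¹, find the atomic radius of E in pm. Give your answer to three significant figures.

128 pm

For an FCC cell (Z = 4), a³ = Z·M/(N_A·ρ) = 4 × 59.88 / (6.022 × 10²³ × 8.450) = 4.707 × 10^-23 cm³, so a = 3.611 × 10^-8 cm = 361.1 pm.
Atoms touch along the face diagonal, so √2·a = 4r, so r = 0.3536 × a = 128 pm.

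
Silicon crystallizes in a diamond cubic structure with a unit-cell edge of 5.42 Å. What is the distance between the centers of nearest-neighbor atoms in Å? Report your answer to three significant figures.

In a diamond cubic structure, nearest neighbors lie along the body diagonal with √3·a = 8r; the nearest-neighbor distance equals 2r = 0.4330·a.
d = 0.4330 × 5.42 = 2.35 Å.

2.35 Å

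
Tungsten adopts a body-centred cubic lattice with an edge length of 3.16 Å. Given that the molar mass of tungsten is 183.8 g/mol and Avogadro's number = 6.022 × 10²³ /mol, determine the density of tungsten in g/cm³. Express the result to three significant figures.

A BCC unit cell contains Z = 2 atoms.
Cell volume: a³ = (3.16 Å)³ = (3.160 × 10^-8 cm)³ = 3.155 × 10^-23 cm³.
ρ = Z·M/(N_A·a³) = 2 × 183.8 / (6.022 × 10²³ × 3.155 × 10^-23) = 19.35 g/cm³.

19.3 g/cm³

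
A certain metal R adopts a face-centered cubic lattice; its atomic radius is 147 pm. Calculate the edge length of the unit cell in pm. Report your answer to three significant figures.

In an FCC lattice, atoms touch along the face diagonal, so √2·a = 4r.
a = 4r/√2 = 4 × 147 / 1.4142 = 416 pm.

416 pm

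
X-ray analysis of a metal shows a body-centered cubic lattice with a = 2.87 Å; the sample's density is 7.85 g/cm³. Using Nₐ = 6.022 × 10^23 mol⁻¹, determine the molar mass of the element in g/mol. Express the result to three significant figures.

A BCC cell has Z = 2 atoms; a = 2.870 × 10^-8 cm.
M = ρ·N_A·a³/Z = 7.85 × 6.022 × 10²³ × 2.364 × 10^-23 / 2 = 55.9 g/mol.

55.9 g/mol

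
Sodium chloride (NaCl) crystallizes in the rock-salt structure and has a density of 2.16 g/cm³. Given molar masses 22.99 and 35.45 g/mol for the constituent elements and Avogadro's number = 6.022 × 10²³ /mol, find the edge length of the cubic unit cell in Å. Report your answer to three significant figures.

M(NaCl) = 58.44 g/mol; Z = 4 formula units per cell.
a³ = Z·M/(N_A·ρ) = 4 × 58.44 / (6.022 × 10²³ × 2.16) = 1.797 × 10^-22 cm³, so a = 5.643 × 10^-8 cm = 5.64 Å.

5.64 Å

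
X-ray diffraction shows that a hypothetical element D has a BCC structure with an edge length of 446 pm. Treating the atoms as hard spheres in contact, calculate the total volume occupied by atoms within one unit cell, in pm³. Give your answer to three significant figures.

In a BCC lattice atoms touch along the body diagonal, so √3·a = 4r, so r = 0.4330a = 193.1 pm.
V_atoms = Z × (4/3)πr³ = 2 × (4/3)π × (193.1)³ = 6.03 × 10^7 pm³.

6.03 × 10^7 pm³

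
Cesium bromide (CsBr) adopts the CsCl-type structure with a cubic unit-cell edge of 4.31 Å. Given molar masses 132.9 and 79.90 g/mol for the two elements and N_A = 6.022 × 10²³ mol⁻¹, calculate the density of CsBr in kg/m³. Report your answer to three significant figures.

The CsCl-type structure contains Z = 1 formula unit per cell; M(CsBr) = 132.9 + 79.90 = 212.8 g/mol.
a³ = (4.310 × 10^-8 cm)³ = 8.006 × 10^-23 cm³.
ρ = 1 × 212.8 / (6.022 × 10²³ × 8.006 × 10^-23) = 4.414 g/cm³ = 4410 kg/m³.

4410 kg/m³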